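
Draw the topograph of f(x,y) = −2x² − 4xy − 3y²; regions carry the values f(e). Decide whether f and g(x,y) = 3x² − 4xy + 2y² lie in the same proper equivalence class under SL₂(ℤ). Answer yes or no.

D₁ = -8, D₂ = -8
f is negative-definite; reduce −f:
−f: translate: b→0 (≡4 mod 4), so (2,4,3)→(2,0,1)
−f: flip: (2,0,1)→(1,0,2)
−f: reduced (well bottom): (1,0,2) with a≤c, −a<b≤a
flip sign back: reduced form of f is (-1,0,-2)
g: translate: b→2 (≡-4 mod 6), so (3,-4,2)→(3,2,1)
g: flip: (3,2,1)→(1,-2,3)
g: translate: b→0 (≡-2 mod 2), so (1,-2,3)→(1,0,2)
g: reduced (well bottom): (1,0,2) with a≤c, −a<b≤a
reduced forms (-1, 0, -2) vs (1, 0, 2) ⇒ inequivalent

no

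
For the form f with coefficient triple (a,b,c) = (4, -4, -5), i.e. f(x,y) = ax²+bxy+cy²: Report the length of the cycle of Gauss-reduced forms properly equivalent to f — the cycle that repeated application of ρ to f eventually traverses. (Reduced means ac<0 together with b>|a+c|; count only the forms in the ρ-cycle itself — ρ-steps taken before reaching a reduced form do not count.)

D = 96, ⌊√D⌋ = 9
descent: ρ → (-5,4,4)  [lands on river]
river: ρ → (4,4,-5)
river: ρ → (-5,6,3)
river: ρ → (3,6,-5)
ρ-cycle length = 4 (tail of 1 descent step not counted)

4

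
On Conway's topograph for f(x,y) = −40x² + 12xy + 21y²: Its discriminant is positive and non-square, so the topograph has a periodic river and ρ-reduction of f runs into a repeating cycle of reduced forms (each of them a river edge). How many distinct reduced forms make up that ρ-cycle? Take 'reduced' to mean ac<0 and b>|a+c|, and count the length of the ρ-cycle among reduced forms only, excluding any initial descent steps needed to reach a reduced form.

D = 3504, ⌊√D⌋ = 59
descent: ρ → (21,30,-31)  [lands on river]
river: ρ → (-31,32,20)
river: ρ → (20,48,-15)
river: ρ → (-15,42,29)
river: ρ → (29,16,-28)
river: ρ → (-28,40,17)
river: ρ → (17,28,-40)
river: ρ → (-40,52,5)
river: ρ → (5,58,-7)
river: ρ → (-7,54,21)
ρ-cycle length = 10 (tail of 1 descent step not counted)

10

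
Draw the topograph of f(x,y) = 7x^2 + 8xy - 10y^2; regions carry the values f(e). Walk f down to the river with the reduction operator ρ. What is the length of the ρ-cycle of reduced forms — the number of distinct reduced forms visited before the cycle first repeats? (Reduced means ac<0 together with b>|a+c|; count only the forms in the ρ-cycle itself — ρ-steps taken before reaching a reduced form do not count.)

D = 344, ⌊√D⌋ = 18
river: ρ → (-10,12,5)
river: ρ → (5,18,-1)
river: ρ → (-1,18,5)
river: ρ → (5,12,-10)
river: ρ → (-10,8,7)
river: ρ → (7,6,-11)
river: ρ → (-11,16,2)
river: ρ → (2,16,-11)
river: ρ → (-11,6,7)
river: ρ → (7,8,-10)
ρ-cycle length = 10 (tail of 0 descent steps not counted)

10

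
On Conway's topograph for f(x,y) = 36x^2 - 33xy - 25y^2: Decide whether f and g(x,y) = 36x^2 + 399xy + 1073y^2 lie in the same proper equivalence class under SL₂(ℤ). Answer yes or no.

D₁ = 4689, D₂ = 4689
river cycle of f (length 72): (-25, 33, 36), (36, 39, -22), (-22, 49, 26), (26, 55, -16), (-16, 41, 47), (47, 53, -10), (-10, 67, 5), (5, 63, -36), (-36, 9, 32), (32, 55, -13), … (62 more)
river cycle of g (length 72): (36, 39, -22), (-22, 49, 26), (26, 55, -16), (-16, 41, 47), (47, 53, -10), (-10, 67, 5), (5, 63, -36), (-36, 9, 32), (32, 55, -13), (-13, 49, 44), … (62 more)
cycles coincide ⇒ equivalent

yes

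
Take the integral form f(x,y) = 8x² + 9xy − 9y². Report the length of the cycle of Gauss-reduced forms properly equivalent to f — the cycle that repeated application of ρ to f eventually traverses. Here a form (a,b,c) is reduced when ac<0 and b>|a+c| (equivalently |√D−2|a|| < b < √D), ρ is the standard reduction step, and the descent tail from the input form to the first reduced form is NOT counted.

D = 369, ⌊√D⌋ = 19
river: ρ → (-9,9,8)
river: ρ → (8,7,-10)
river: ρ → (-10,13,5)
river: ρ → (5,17,-4)
river: ρ → (-4,15,9)
river: ρ → (9,3,-10)
river: ρ → (-10,17,2)
river: ρ → (2,19,-1)
river: ρ → (-1,19,2)
river: ρ → (2,17,-10)
river: ρ → (-10,3,9)
river: ρ → (9,15,-4)
river: ρ → (-4,17,5)
river: ρ → (5,13,-10)
river: ρ → (-10,7,8)
river: ρ → (8,9,-9)
ρ-cycle length = 16 (tail of 0 descent steps not counted)

16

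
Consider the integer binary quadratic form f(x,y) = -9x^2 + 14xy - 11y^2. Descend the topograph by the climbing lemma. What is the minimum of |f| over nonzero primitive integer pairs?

translate: b→4 (≡-14 mod 18), so (9,-14,11)→(9,4,6)
flip: (9,4,6)→(6,-4,9)
reduced (well bottom): (6,-4,9) with a≤c, −a<b≤a
well minimum |f| = |-6| = 6 (negative-definite)

6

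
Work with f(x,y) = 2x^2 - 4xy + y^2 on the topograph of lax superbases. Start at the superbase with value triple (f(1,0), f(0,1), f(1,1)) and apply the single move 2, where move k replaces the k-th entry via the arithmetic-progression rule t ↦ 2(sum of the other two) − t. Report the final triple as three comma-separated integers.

start (2,1,-1) = (f(1,0),f(0,1),f(1,1))
replace slot 2: 2·(2+(-1)) − 1 = 1 → (2,1,-1)

2,1,-1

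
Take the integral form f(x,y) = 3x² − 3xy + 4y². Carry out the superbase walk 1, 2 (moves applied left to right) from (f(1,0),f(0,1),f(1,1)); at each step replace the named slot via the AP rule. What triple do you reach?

start (3,4,4) = (f(1,0),f(0,1),f(1,1))
replace slot 1: 2·(4+4) − 3 = 13 → (13,4,4)
replace slot 2: 2·(13+4) − 4 = 30 → (13,30,4)

13,30,4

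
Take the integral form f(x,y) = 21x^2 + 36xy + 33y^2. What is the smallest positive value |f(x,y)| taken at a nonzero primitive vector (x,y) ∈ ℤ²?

translate: b→-6 (≡36 mod 42), so (21,36,33)→(21,-6,18)
flip: (21,-6,18)→(18,6,21)
reduced (well bottom): (18,6,21) with a≤c, −a<b≤a
well minimum = a = 18

18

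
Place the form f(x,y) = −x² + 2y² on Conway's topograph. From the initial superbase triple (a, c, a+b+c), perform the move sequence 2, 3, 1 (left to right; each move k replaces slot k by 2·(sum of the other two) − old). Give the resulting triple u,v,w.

start (-1,2,1) = (f(1,0),f(0,1),f(1,1))
replace slot 2: 2·((-1)+1) − 2 = -2 → (-1,-2,1)
replace slot 3: 2·((-1)+(-2)) − 1 = -7 → (-1,-2,-7)
replace slot 1: 2·((-2)+(-7)) − (-1) = -17 → (-17,-2,-7)

-17,-2,-7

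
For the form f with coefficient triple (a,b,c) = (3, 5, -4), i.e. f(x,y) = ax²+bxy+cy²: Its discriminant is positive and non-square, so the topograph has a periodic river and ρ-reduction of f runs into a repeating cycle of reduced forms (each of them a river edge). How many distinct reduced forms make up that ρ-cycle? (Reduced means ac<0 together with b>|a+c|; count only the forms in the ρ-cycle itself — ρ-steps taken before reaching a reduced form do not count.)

D = 73, ⌊√D⌋ = 8
river: ρ → (-4,3,4)
river: ρ → (4,5,-3)
river: ρ → (-3,7,2)
river: ρ → (2,5,-6)
river: ρ → (-6,7,1)
river: ρ → (1,7,-6)
river: ρ → (-6,5,2)
river: ρ → (2,7,-3)
river: ρ → (-3,5,4)
river: ρ → (4,3,-4)
river: ρ → (-4,5,3)
river: ρ → (3,7,-2)
river: ρ → (-2,5,6)
river: ρ → (6,7,-1)
river: ρ → (-1,7,6)
river: ρ → (6,5,-2)
river: ρ → (-2,7,3)
river: ρ → (3,5,-4)
ρ-cycle length = 18 (tail of 0 descent steps not counted)

18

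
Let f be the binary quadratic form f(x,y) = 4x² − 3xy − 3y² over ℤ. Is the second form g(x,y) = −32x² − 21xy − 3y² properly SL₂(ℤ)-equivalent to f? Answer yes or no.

D₁ = 57, D₂ = 57
river cycle of f (length 6): (-3, 3, 4), (4, 5, -2), (-2, 7, 1), (1, 7, -2), (-2, 5, 4), (4, 3, -3)
river cycle of g (length 6): (-3, 3, 4), (4, 5, -2), (-2, 7, 1), (1, 7, -2), (-2, 5, 4), (4, 3, -3)
cycles coincide ⇒ equivalent

yes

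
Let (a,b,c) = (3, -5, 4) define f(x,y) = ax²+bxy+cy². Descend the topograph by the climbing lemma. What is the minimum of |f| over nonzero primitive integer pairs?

translate: b→1 (≡-5 mod 6), so (3,-5,4)→(3,1,2)
flip: (3,1,2)→(2,-1,3)
reduced (well bottom): (2,-1,3) with a≤c, −a<b≤a
well minimum = a = 2

2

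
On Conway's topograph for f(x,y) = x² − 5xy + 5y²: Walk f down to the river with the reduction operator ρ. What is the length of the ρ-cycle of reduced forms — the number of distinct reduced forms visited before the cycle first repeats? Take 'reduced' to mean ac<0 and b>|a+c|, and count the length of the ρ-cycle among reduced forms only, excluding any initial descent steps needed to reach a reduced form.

D = 5, ⌊√D⌋ = 2
descent: ρ → (5,5,1)
descent: ρ → (1,1,-1)  [lands on river]
river: ρ → (-1,1,1)
ρ-cycle length = 2 (tail of 2 descent steps not counted)

2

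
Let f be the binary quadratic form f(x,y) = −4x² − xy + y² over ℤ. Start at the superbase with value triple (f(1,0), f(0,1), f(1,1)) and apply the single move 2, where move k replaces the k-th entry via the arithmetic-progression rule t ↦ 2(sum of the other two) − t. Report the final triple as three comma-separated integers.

start (-4,1,-4) = (f(1,0),f(0,1),f(1,1))
replace slot 2: 2·((-4)+(-4)) − 1 = -17 → (-4,-17,-4)

-4,-17,-4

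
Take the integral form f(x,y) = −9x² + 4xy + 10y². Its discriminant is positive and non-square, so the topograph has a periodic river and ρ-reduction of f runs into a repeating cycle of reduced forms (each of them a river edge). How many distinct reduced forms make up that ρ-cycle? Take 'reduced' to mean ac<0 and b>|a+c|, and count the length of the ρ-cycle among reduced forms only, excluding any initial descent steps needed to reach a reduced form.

D = 376, ⌊√D⌋ = 19
river: ρ → (10,16,-3)
river: ρ → (-3,14,15)
river: ρ → (15,16,-2)
river: ρ → (-2,16,15)
river: ρ → (15,14,-3)
river: ρ → (-3,16,10)
river: ρ → (10,4,-9)
river: ρ → (-9,14,5)
river: ρ → (5,16,-6)
river: ρ → (-6,8,13)
river: ρ → (13,18,-1)
river: ρ → (-1,18,13)
river: ρ → (13,8,-6)
river: ρ → (-6,16,5)
river: ρ → (5,14,-9)
river: ρ → (-9,4,10)
ρ-cycle length = 16 (tail of 0 descent steps not counted)

16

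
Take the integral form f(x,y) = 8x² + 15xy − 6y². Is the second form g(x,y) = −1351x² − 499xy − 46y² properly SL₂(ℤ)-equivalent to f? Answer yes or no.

D₁ = 417, D₂ = 417
river cycle of f (length 18): (-6, 9, 14), (14, 19, -1), (-1, 19, 14), (14, 9, -6), (-6, 15, 8), (8, 17, -4), (-4, 15, 12), (12, 9, -7), (-7, 19, 2), (2, 17, -16), … (8 more)
river cycle of g (length 18): (-6, 9, 14), (14, 19, -1), (-1, 19, 14), (14, 9, -6), (-6, 15, 8), (8, 17, -4), (-4, 15, 12), (12, 9, -7), (-7, 19, 2), (2, 17, -16), … (8 more)
cycles coincide ⇒ equivalent

yes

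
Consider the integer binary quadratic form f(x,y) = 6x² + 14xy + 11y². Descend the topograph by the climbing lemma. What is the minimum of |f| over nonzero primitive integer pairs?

translate: b→2 (≡14 mod 12), so (6,14,11)→(6,2,3)
flip: (6,2,3)→(3,-2,6)
reduced (well bottom): (3,-2,6) with a≤c, −a<b≤a
well minimum = a = 3

3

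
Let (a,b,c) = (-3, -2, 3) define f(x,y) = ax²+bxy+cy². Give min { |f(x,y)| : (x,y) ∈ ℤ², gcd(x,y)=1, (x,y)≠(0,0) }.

descent: ρ → (3,2,-3)  [lands on river]
river: ρ → (-3,4,2)
river: ρ → (2,4,-3)
river: ρ → (-3,2,3)
river: ρ → (3,4,-2)
river: ρ → (-2,4,3)
closes: descent 1, river 6
min |a| on river = 2

2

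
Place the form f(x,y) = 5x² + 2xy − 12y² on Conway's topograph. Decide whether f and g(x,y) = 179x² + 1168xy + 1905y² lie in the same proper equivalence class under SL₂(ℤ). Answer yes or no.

D₁ = 244, D₂ = 244
river cycle of f (length 22): (5, 12, -5), (-5, 8, 9), (9, 10, -4), (-4, 14, 3), (3, 10, -12), (-12, 14, 1), (1, 14, -12), (-12, 10, 3), (3, 14, -4), (-4, 10, 9), … (12 more)
river cycle of g (length 22): (-5, 8, 9), (9, 10, -4), (-4, 14, 3), (3, 10, -12), (-12, 14, 1), (1, 14, -12), (-12, 10, 3), (3, 14, -4), (-4, 10, 9), (9, 8, -5), … (12 more)
cycles coincide ⇒ equivalent

yes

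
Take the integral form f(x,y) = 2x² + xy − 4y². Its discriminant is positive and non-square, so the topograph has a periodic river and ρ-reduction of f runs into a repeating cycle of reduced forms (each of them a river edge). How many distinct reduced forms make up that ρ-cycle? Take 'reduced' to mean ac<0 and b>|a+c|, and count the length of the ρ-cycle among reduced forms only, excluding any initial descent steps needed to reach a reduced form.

D = 33, ⌊√D⌋ = 5
descent: ρ → (-4,-1,2)
descent: ρ → (2,5,-1)  [lands on river]
river: ρ → (-1,5,2)
river: ρ → (2,3,-3)
river: ρ → (-3,3,2)
ρ-cycle length = 4 (tail of 2 descent steps not counted)

4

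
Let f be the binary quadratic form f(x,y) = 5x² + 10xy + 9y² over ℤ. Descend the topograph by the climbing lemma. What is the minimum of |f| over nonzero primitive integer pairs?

translate: b→0 (≡10 mod 10), so (5,10,9)→(5,0,4)
flip: (5,0,4)→(4,0,5)
reduced (well bottom): (4,0,5) with a≤c, −a<b≤a
well minimum = a = 4

4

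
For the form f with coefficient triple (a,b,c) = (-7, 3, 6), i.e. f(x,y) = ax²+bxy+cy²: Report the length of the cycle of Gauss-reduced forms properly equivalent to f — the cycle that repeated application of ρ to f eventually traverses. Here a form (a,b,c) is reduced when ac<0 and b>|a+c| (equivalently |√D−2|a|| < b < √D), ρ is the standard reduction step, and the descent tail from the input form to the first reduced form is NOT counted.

D = 177, ⌊√D⌋ = 13
river: ρ → (6,9,-4)
river: ρ → (-4,7,8)
river: ρ → (8,9,-3)
river: ρ → (-3,9,8)
river: ρ → (8,7,-4)
river: ρ → (-4,9,6)
river: ρ → (6,3,-7)
river: ρ → (-7,11,2)
river: ρ → (2,13,-1)
river: ρ → (-1,13,2)
river: ρ → (2,11,-7)
river: ρ → (-7,3,6)
ρ-cycle length = 12 (tail of 0 descent steps not counted)

12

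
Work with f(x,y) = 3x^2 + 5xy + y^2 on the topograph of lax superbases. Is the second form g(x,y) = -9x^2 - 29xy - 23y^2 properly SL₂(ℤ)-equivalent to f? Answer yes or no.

D₁ = 13, D₂ = 13
river cycle of f (length 2): (1, 3, -1), (-1, 3, 1)
river cycle of g (length 2): (1, 3, -1), (-1, 3, 1)
cycles coincide ⇒ equivalent

yes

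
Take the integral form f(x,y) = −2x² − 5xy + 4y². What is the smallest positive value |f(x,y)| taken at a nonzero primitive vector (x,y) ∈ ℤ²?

descent: ρ → (4,5,-2)  [lands on river]
river: ρ → (-2,7,1)
river: ρ → (1,7,-2)
river: ρ → (-2,5,4)
river: ρ → (4,3,-3)
river: ρ → (-3,3,4)
closes: descent 1, river 6
min |a| on river = 1

1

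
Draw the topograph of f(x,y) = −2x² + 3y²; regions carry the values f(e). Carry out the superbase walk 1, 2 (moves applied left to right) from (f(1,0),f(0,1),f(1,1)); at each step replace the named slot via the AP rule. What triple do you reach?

start (-2,3,1) = (f(1,0),f(0,1),f(1,1))
replace slot 1: 2·(3+1) − (-2) = 10 → (10,3,1)
replace slot 2: 2·(10+1) − 3 = 19 → (10,19,1)

10,19,1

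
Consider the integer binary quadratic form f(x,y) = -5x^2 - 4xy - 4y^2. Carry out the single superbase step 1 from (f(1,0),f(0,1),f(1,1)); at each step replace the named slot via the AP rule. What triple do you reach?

start (-5,-4,-13) = (f(1,0),f(0,1),f(1,1))
replace slot 1: 2·((-4)+(-13)) − (-5) = -29 → (-29,-4,-13)

-29,-4,-13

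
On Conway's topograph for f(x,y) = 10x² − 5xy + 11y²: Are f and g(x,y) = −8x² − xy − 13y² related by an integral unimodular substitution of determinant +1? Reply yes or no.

D₁ = -415, D₂ = -415
f: reduced (well bottom): (10,-5,11) with a≤c, −a<b≤a
g is negative-definite; reduce −g:
−g: reduced (well bottom): (8,1,13) with a≤c, −a<b≤a
flip sign back: reduced form of g is (-8,-1,-13)
reduced forms (10, -5, 11) vs (-8, -1, -13) ⇒ inequivalent

no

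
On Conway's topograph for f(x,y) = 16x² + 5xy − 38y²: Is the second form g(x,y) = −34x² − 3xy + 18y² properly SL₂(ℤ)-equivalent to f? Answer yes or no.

D₁ = 2457, D₂ = 2457
river cycle of f (length 22): (16, 37, -17), (-17, 31, 22), (22, 13, -26), (-26, 39, 9), (9, 33, -38), (-38, 43, 4), (4, 45, -27), (-27, 9, 22), (22, 35, -14), (-14, 49, 1), … (12 more)
river cycle of g (length 20): (18, 39, -13), (-13, 39, 18), (18, 33, -19), (-19, 43, 8), (8, 37, -34), (-34, 31, 11), (11, 35, -28), (-28, 21, 18), (18, 15, -31), (-31, 47, 2), … (10 more)
cycles differ ⇒ inequivalent

no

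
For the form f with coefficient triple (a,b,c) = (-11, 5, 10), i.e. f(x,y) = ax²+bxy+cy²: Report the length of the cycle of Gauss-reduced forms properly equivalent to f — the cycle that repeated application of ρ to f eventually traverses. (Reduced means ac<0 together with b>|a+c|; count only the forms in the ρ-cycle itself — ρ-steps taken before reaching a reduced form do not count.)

D = 465, ⌊√D⌋ = 21
river: ρ → (10,15,-6)
river: ρ → (-6,21,1)
river: ρ → (1,21,-6)
river: ρ → (-6,15,10)
river: ρ → (10,5,-11)
river: ρ → (-11,17,4)
river: ρ → (4,15,-15)
river: ρ → (-15,15,4)
river: ρ → (4,17,-11)
river: ρ → (-11,5,10)
ρ-cycle length = 10 (tail of 0 descent steps not counted)

10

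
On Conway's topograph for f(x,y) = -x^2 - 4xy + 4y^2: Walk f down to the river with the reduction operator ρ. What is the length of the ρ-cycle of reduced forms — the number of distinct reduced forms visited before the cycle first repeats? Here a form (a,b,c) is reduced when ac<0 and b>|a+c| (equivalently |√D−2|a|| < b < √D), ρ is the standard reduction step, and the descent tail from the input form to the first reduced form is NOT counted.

D = 32, ⌊√D⌋ = 5
descent: ρ → (4,4,-1)  [lands on river]
river: ρ → (-1,4,4)
ρ-cycle length = 2 (tail of 1 descent step not counted)

2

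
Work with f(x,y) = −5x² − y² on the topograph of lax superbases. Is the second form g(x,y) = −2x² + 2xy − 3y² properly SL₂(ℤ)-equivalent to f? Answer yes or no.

D₁ = -20, D₂ = -20
f is negative-definite; reduce −f:
−f: flip: (5,0,1)→(1,0,5)
−f: reduced (well bottom): (1,0,5) with a≤c, −a<b≤a
flip sign back: reduced form of f is (-1,0,-5)
g is negative-definite; reduce −g:
−g: translate: b→2 (≡-2 mod 4), so (2,-2,3)→(2,2,3)
−g: reduced (well bottom): (2,2,3) with a≤c, −a<b≤a
flip sign back: reduced form of g is (-2,-2,-3)
reduced forms (-1, 0, -5) vs (-2, -2, -3) ⇒ inequivalent

no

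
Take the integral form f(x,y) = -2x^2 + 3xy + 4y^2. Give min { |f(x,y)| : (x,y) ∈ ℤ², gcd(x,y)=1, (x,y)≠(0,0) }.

river: ρ → (4,5,-1)
river: ρ → (-1,5,4)
river: ρ → (4,3,-2)
river: ρ → (-2,5,2)
river: ρ → (2,3,-4)
river: ρ → (-4,5,1)
river: ρ → (1,5,-4)
river: ρ → (-4,3,2)
river: ρ → (2,5,-2)
river: ρ → (-2,3,4)
closes: descent 0, river 10
min |a| on river = 1

1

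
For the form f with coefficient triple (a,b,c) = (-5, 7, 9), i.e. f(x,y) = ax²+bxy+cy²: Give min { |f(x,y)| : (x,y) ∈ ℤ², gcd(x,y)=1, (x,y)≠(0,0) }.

river: ρ → (9,11,-3)
river: ρ → (-3,13,5)
river: ρ → (5,7,-9)
river: ρ → (-9,11,3)
river: ρ → (3,13,-5)
river: ρ → (-5,7,9)
closes: descent 0, river 6
min |a| on river = 3

3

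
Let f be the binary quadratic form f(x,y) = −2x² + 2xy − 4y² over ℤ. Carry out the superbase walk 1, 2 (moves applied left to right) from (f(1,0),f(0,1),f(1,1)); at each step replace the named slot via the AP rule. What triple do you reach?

start (-2,-4,-4) = (f(1,0),f(0,1),f(1,1))
replace slot 1: 2·((-4)+(-4)) − (-2) = -14 → (-14,-4,-4)
replace slot 2: 2·((-14)+(-4)) − (-4) = -32 → (-14,-32,-4)

-14,-32,-4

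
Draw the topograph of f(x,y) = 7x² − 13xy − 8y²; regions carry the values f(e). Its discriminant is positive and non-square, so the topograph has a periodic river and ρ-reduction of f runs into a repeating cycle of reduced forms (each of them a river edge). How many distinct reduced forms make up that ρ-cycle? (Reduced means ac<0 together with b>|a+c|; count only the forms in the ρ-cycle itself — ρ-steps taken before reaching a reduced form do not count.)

D = 393, ⌊√D⌋ = 19
descent: ρ → (-8,13,7)  [lands on river]
river: ρ → (7,15,-6)
river: ρ → (-6,9,13)
river: ρ → (13,17,-2)
river: ρ → (-2,19,4)
river: ρ → (4,13,-14)
river: ρ → (-14,15,3)
river: ρ → (3,15,-14)
river: ρ → (-14,13,4)
river: ρ → (4,19,-2)
river: ρ → (-2,17,13)
river: ρ → (13,9,-6)
river: ρ → (-6,15,7)
river: ρ → (7,13,-8)
river: ρ → (-8,19,1)
river: ρ → (1,19,-8)
ρ-cycle length = 16 (tail of 1 descent step not counted)

16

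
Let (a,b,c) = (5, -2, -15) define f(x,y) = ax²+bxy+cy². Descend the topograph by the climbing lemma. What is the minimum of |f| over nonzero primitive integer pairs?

descent: ρ → (-15,2,5)
descent: ρ → (5,8,-12)  [lands on river]
river: ρ → (-12,16,1)
river: ρ → (1,16,-12)
river: ρ → (-12,8,5)
river: ρ → (5,12,-8)
river: ρ → (-8,4,9)
river: ρ → (9,14,-3)
river: ρ → (-3,16,4)
river: ρ → (4,16,-3)
river: ρ → (-3,14,9)
river: ρ → (9,4,-8)
river: ρ → (-8,12,5)
closes: descent 2, river 12
min |a| on river = 1

1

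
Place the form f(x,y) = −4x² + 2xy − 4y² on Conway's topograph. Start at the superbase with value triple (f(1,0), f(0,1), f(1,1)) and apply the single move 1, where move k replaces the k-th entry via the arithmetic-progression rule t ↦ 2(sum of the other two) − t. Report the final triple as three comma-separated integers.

start (-4,-4,-6) = (f(1,0),f(0,1),f(1,1))
replace slot 1: 2·((-4)+(-6)) − (-4) = -16 → (-16,-4,-6)

-16,-4,-6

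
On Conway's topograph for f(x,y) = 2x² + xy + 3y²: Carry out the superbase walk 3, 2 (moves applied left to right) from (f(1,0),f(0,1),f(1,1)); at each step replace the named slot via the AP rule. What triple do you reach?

start (2,3,6) = (f(1,0),f(0,1),f(1,1))
replace slot 3: 2·(2+3) − 6 = 4 → (2,3,4)
replace slot 2: 2·(2+4) − 3 = 9 → (2,9,4)

2,9,4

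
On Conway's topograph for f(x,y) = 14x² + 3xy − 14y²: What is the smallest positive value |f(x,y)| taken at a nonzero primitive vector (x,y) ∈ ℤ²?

river: ρ → (-14,25,3)
river: ρ → (3,23,-22)
river: ρ → (-22,21,4)
river: ρ → (4,27,-4)
river: ρ → (-4,21,22)
river: ρ → (22,23,-3)
river: ρ → (-3,25,14)
river: ρ → (14,3,-14)
closes: descent 0, river 8
min |a| on river = 3

3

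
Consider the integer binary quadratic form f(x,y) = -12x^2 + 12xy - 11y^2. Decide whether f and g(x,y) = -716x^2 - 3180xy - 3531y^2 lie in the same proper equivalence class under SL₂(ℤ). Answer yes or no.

D₁ = -384, D₂ = -384
f is negative-definite; reduce −f:
−f: translate: b→12 (≡-12 mod 24), so (12,-12,11)→(12,12,11)
−f: flip: (12,12,11)→(11,-12,12)
−f: translate: b→10 (≡-12 mod 22), so (11,-12,12)→(11,10,11)
−f: reduced (well bottom): (11,10,11) with a≤c, −a<b≤a
flip sign back: reduced form of f is (-11,-10,-11)
g is negative-definite; reduce −g:
−g: translate: b→316 (≡3180 mod 1432), so (716,3180,3531)→(716,316,35)
−g: flip: (716,316,35)→(35,-316,716)
−g: translate: b→34 (≡-316 mod 70), so (35,-316,716)→(35,34,11)
−g: flip: (35,34,11)→(11,-34,35)
−g: translate: b→10 (≡-34 mod 22), so (11,-34,35)→(11,10,11)
−g: reduced (well bottom): (11,10,11) with a≤c, −a<b≤a
flip sign back: reduced form of g is (-11,-10,-11)
reduced forms (-11, -10, -11) vs (-11, -10, -11) ⇒ equivalent

yes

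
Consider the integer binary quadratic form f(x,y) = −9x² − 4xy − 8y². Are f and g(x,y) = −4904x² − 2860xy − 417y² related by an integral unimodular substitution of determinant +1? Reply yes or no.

D₁ = -272, D₂ = -272
f is negative-definite; reduce −f:
−f: flip: (9,4,8)→(8,-4,9)
−f: reduced (well bottom): (8,-4,9) with a≤c, −a<b≤a
flip sign back: reduced form of f is (-8,4,-9)
g is negative-definite; reduce −g:
−g: flip: (4904,2860,417)→(417,-2860,4904)
−g: translate: b→-358 (≡-2860 mod 834), so (417,-2860,4904)→(417,-358,77)
−g: flip: (417,-358,77)→(77,358,417)
−g: translate: b→50 (≡358 mod 154), so (77,358,417)→(77,50,9)
−g: flip: (77,50,9)→(9,-50,77)
−g: translate: b→4 (≡-50 mod 18), so (9,-50,77)→(9,4,8)
−g: flip: (9,4,8)→(8,-4,9)
−g: reduced (well bottom): (8,-4,9) with a≤c, −a<b≤a
flip sign back: reduced form of g is (-8,4,-9)
reduced forms (-8, 4, -9) vs (-8, 4, -9) ⇒ equivalent

yes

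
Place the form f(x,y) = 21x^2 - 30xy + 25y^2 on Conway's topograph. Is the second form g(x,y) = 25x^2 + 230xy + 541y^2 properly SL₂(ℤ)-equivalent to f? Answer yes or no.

D₁ = -1200, D₂ = -1200
f: translate: b→12 (≡-30 mod 42), so (21,-30,25)→(21,12,16)
f: flip: (21,12,16)→(16,-12,21)
f: reduced (well bottom): (16,-12,21) with a≤c, −a<b≤a
g: translate: b→-20 (≡230 mod 50), so (25,230,541)→(25,-20,16)
g: flip: (25,-20,16)→(16,20,25)
g: translate: b→-12 (≡20 mod 32), so (16,20,25)→(16,-12,21)
g: reduced (well bottom): (16,-12,21) with a≤c, −a<b≤a
reduced forms (16, -12, 21) vs (16, -12, 21) ⇒ equivalent

yes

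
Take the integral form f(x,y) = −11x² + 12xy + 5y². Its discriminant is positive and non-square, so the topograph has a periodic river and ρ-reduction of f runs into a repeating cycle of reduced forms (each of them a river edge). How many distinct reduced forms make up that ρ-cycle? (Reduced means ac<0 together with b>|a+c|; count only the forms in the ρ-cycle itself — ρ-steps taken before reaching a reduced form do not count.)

D = 364, ⌊√D⌋ = 19
river: ρ → (5,18,-2)
river: ρ → (-2,18,5)
river: ρ → (5,12,-11)
river: ρ → (-11,10,6)
river: ρ → (6,14,-7)
river: ρ → (-7,14,6)
river: ρ → (6,10,-11)
river: ρ → (-11,12,5)
ρ-cycle length = 8 (tail of 0 descent steps not counted)

8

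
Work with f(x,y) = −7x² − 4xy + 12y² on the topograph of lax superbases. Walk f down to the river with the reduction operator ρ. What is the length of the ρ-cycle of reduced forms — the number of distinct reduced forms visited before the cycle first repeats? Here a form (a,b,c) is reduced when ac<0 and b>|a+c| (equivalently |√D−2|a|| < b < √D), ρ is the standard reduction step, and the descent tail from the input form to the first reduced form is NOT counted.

D = 352, ⌊√D⌋ = 18
descent: ρ → (12,4,-7)
descent: ρ → (-7,10,9)  [lands on river]
river: ρ → (9,8,-8)
river: ρ → (-8,8,9)
river: ρ → (9,10,-7)
river: ρ → (-7,18,1)
river: ρ → (1,18,-7)
ρ-cycle length = 6 (tail of 2 descent steps not counted)

6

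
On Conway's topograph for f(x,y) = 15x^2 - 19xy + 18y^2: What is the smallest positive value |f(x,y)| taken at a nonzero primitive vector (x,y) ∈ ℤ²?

translate: b→11 (≡-19 mod 30), so (15,-19,18)→(15,11,14)
flip: (15,11,14)→(14,-11,15)
reduced (well bottom): (14,-11,15) with a≤c, −a<b≤a
well minimum = a = 14

14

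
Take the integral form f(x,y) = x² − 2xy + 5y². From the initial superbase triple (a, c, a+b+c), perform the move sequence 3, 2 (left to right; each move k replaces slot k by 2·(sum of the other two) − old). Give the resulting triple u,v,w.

start (1,5,4) = (f(1,0),f(0,1),f(1,1))
replace slot 3: 2·(1+5) − 4 = 8 → (1,5,8)
replace slot 2: 2·(1+8) − 5 = 13 → (1,13,8)

1,13,8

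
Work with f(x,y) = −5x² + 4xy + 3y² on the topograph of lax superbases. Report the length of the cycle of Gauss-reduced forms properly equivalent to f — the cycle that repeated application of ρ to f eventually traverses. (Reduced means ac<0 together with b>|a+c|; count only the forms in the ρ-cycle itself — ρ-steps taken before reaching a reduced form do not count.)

D = 76, ⌊√D⌋ = 8
river: ρ → (3,8,-1)
river: ρ → (-1,8,3)
river: ρ → (3,4,-5)
river: ρ → (-5,6,2)
river: ρ → (2,6,-5)
river: ρ → (-5,4,3)
ρ-cycle length = 6 (tail of 0 descent steps not counted)

6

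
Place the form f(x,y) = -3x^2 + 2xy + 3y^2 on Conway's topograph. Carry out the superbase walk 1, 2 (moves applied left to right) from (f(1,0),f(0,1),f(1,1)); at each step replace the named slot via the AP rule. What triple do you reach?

start (-3,3,2) = (f(1,0),f(0,1),f(1,1))
replace slot 1: 2·(3+2) − (-3) = 13 → (13,3,2)
replace slot 2: 2·(13+2) − 3 = 27 → (13,27,2)

13,27,2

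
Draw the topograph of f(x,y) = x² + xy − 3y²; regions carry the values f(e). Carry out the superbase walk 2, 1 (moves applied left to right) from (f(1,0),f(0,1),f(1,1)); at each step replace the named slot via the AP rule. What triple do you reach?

start (1,-3,-1) = (f(1,0),f(0,1),f(1,1))
replace slot 2: 2·(1+(-1)) − (-3) = 3 → (1,3,-1)
replace slot 1: 2·(3+(-1)) − 1 = 3 → (3,3,-1)

3,3,-1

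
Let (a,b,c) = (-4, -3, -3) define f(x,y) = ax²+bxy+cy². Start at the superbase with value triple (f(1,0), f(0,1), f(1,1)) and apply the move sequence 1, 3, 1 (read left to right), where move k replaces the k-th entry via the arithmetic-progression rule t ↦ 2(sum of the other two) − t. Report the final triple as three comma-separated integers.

start (-4,-3,-10) = (f(1,0),f(0,1),f(1,1))
replace slot 1: 2·((-3)+(-10)) − (-4) = -22 → (-22,-3,-10)
replace slot 3: 2·((-22)+(-3)) − (-10) = -40 → (-22,-3,-40)
replace slot 1: 2·((-3)+(-40)) − (-22) = -64 → (-64,-3,-40)

-64,-3,-40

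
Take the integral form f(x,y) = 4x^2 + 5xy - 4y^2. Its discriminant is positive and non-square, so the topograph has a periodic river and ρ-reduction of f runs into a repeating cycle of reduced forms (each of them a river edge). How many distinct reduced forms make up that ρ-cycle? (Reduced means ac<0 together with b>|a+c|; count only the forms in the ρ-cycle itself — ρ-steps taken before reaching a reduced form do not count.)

D = 89, ⌊√D⌋ = 9
river: ρ → (-4,3,5)
river: ρ → (5,7,-2)
river: ρ → (-2,9,1)
river: ρ → (1,9,-2)
river: ρ → (-2,7,5)
river: ρ → (5,3,-4)
river: ρ → (-4,5,4)
river: ρ → (4,3,-5)
river: ρ → (-5,7,2)
river: ρ → (2,9,-1)
river: ρ → (-1,9,2)
river: ρ → (2,7,-5)
river: ρ → (-5,3,4)
river: ρ → (4,5,-4)
ρ-cycle length = 14 (tail of 0 descent steps not counted)

14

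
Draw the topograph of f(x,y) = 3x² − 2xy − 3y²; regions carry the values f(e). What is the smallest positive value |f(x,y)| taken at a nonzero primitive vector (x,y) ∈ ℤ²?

descent: ρ → (-3,2,3)  [lands on river]
river: ρ → (3,4,-2)
river: ρ → (-2,4,3)
river: ρ → (3,2,-3)
river: ρ → (-3,4,2)
river: ρ → (2,4,-3)
closes: descent 1, river 6
min |a| on river = 2

2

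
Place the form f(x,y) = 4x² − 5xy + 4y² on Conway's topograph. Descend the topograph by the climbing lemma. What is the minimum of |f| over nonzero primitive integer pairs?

translate: b→3 (≡-5 mod 8), so (4,-5,4)→(4,3,3)
flip: (4,3,3)→(3,-3,4)
translate: b→3 (≡-3 mod 6), so (3,-3,4)→(3,3,4)
reduced (well bottom): (3,3,4) with a≤c, −a<b≤a
well minimum = a = 3

3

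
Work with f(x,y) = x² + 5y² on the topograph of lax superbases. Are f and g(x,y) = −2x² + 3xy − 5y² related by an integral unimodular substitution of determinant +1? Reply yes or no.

D₁ = -20, D₂ = -31
discriminants differ ⇒ not SL₂(ℤ)-equivalent

no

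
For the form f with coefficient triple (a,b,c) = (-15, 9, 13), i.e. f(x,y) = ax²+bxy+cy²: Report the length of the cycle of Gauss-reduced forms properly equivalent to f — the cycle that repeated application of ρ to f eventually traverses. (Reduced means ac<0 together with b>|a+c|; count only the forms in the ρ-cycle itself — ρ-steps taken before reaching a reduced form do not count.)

D = 861, ⌊√D⌋ = 29
river: ρ → (13,17,-11)
river: ρ → (-11,27,3)
river: ρ → (3,27,-11)
river: ρ → (-11,17,13)
river: ρ → (13,9,-15)
river: ρ → (-15,21,7)
river: ρ → (7,21,-15)
river: ρ → (-15,9,13)
ρ-cycle length = 8 (tail of 0 descent steps not counted)

8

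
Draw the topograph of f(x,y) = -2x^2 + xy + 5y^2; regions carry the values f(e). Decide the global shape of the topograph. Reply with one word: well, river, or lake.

D = b²−4ac = 1² − 4·(-2)·5 = 41
D > 0 non-square ⇒ indefinite ⇒ periodic river

river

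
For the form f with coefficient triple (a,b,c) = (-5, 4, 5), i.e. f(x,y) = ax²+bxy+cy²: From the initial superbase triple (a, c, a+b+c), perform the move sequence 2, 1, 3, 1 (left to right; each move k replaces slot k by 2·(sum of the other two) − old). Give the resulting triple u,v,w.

start (-5,5,4) = (f(1,0),f(0,1),f(1,1))
replace slot 2: 2·((-5)+4) − 5 = -7 → (-5,-7,4)
replace slot 1: 2·((-7)+4) − (-5) = -1 → (-1,-7,4)
replace slot 3: 2·((-1)+(-7)) − 4 = -20 → (-1,-7,-20)
replace slot 1: 2·((-7)+(-20)) − (-1) = -53 → (-53,-7,-20)

-53,-7,-20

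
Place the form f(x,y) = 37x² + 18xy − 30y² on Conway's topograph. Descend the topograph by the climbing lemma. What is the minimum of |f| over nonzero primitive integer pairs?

river: ρ → (-30,42,25)
river: ρ → (25,58,-14)
river: ρ → (-14,54,33)
river: ρ → (33,12,-35)
river: ρ → (-35,58,10)
river: ρ → (10,62,-23)
river: ρ → (-23,30,42)
river: ρ → (42,54,-11)
river: ρ → (-11,56,37)
river: ρ → (37,18,-30)
closes: descent 0, river 10
min |a| on river = 10

10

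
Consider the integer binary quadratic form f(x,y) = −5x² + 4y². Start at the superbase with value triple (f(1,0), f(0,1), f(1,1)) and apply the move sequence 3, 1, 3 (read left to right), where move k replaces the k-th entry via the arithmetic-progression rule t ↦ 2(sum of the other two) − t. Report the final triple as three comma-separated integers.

start (-5,4,-1) = (f(1,0),f(0,1),f(1,1))
replace slot 3: 2·((-5)+4) − (-1) = -1 → (-5,4,-1)
replace slot 1: 2·(4+(-1)) − (-5) = 11 → (11,4,-1)
replace slot 3: 2·(11+4) − (-1) = 31 → (11,4,31)

11,4,31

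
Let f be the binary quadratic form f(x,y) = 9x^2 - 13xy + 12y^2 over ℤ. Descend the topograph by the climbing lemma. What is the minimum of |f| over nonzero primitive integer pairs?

translate: b→5 (≡-13 mod 18), so (9,-13,12)→(9,5,8)
flip: (9,5,8)→(8,-5,9)
reduced (well bottom): (8,-5,9) with a≤c, −a<b≤a
well minimum = a = 8

8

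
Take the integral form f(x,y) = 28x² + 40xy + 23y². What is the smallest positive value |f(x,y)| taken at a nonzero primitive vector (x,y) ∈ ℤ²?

translate: b→-16 (≡40 mod 56), so (28,40,23)→(28,-16,11)
flip: (28,-16,11)→(11,16,28)
translate: b→-6 (≡16 mod 22), so (11,16,28)→(11,-6,23)
reduced (well bottom): (11,-6,23) with a≤c, −a<b≤a
well minimum = a = 11

11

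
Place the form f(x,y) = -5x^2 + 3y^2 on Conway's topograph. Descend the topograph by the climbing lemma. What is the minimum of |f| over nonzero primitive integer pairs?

descent: ρ → (3,6,-2)  [lands on river]
river: ρ → (-2,6,3)
closes: descent 1, river 2
min |a| on river = 2

2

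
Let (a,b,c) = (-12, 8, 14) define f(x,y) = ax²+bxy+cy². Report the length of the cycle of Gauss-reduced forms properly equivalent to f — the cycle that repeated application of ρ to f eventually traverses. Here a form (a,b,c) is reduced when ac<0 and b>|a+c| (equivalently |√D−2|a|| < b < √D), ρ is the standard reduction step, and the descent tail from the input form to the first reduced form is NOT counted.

D = 736, ⌊√D⌋ = 27
river: ρ → (14,20,-6)
river: ρ → (-6,16,20)
river: ρ → (20,24,-2)
river: ρ → (-2,24,20)
river: ρ → (20,16,-6)
river: ρ → (-6,20,14)
river: ρ → (14,8,-12)
river: ρ → (-12,16,10)
river: ρ → (10,24,-4)
river: ρ → (-4,24,10)
river: ρ → (10,16,-12)
river: ρ → (-12,8,14)
ρ-cycle length = 12 (tail of 0 descent steps not counted)

12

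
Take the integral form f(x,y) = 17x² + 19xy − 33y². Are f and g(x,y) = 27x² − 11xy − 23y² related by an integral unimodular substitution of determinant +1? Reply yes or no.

D₁ = 2605, D₂ = 2605
river cycle of f (length 6): (-33, 47, 3), (3, 49, -17), (-17, 19, 33), (33, 47, -3), (-3, 49, 17), (17, 19, -33)
river cycle of g (length 10): (-23, 11, 27), (27, 43, -7), (-7, 41, 33), (33, 25, -15), (-15, 35, 23), (23, 11, -27), (-27, 43, 7), (7, 41, -33), (-33, 25, 15), (15, 35, -23)
cycles differ ⇒ inequivalent

no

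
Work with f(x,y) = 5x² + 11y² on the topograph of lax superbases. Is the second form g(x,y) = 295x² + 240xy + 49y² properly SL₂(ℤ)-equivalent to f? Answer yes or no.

D₁ = -220, D₂ = -220
f: reduced (well bottom): (5,0,11) with a≤c, −a<b≤a
g: flip: (295,240,49)→(49,-240,295)
g: translate: b→-44 (≡-240 mod 98), so (49,-240,295)→(49,-44,11)
g: flip: (49,-44,11)→(11,44,49)
g: translate: b→0 (≡44 mod 22), so (11,44,49)→(11,0,5)
g: flip: (11,0,5)→(5,0,11)
g: reduced (well bottom): (5,0,11) with a≤c, −a<b≤a
reduced forms (5, 0, 11) vs (5, 0, 11) ⇒ equivalent

yes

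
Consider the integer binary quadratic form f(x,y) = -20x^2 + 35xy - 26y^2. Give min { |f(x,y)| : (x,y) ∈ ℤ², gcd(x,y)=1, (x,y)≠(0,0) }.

translate: b→5 (≡-35 mod 40), so (20,-35,26)→(20,5,11)
flip: (20,5,11)→(11,-5,20)
reduced (well bottom): (11,-5,20) with a≤c, −a<b≤a
well minimum |f| = |-11| = 11 (negative-definite)

11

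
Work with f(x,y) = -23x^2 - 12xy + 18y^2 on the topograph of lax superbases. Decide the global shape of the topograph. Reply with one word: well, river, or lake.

D = b²−4ac = (-12)² − 4·(-23)·18 = 1800
D > 0 non-square ⇒ indefinite ⇒ periodic river

river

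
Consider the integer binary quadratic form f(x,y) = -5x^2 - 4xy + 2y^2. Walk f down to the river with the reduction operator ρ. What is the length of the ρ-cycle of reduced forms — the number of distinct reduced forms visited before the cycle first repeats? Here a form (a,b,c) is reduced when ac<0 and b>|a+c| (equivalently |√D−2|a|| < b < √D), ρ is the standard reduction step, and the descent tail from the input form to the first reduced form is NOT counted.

D = 56, ⌊√D⌋ = 7
descent: ρ → (2,4,-5)  [lands on river]
river: ρ → (-5,6,1)
river: ρ → (1,6,-5)
river: ρ → (-5,4,2)
ρ-cycle length = 4 (tail of 1 descent step not counted)

4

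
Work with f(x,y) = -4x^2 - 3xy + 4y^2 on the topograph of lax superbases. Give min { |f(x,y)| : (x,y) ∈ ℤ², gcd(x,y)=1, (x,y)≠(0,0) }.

descent: ρ → (4,3,-4)  [lands on river]
river: ρ → (-4,5,3)
river: ρ → (3,7,-2)
river: ρ → (-2,5,6)
river: ρ → (6,7,-1)
river: ρ → (-1,7,6)
river: ρ → (6,5,-2)
river: ρ → (-2,7,3)
river: ρ → (3,5,-4)
river: ρ → (-4,3,4)
river: ρ → (4,5,-3)
river: ρ → (-3,7,2)
river: ρ → (2,5,-6)
river: ρ → (-6,7,1)
river: ρ → (1,7,-6)
river: ρ → (-6,5,2)
river: ρ → (2,7,-3)
river: ρ → (-3,5,4)
closes: descent 1, river 18
min |a| on river = 1

1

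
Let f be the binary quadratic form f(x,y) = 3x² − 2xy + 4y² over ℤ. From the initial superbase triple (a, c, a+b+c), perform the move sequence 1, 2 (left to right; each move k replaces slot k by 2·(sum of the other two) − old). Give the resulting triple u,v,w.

start (3,4,5) = (f(1,0),f(0,1),f(1,1))
replace slot 1: 2·(4+5) − 3 = 15 → (15,4,5)
replace slot 2: 2·(15+5) − 4 = 36 → (15,36,5)

15,36,5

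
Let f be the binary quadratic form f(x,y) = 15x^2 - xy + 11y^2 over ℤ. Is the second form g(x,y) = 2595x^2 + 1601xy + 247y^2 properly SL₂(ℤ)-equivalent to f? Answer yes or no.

D₁ = -659, D₂ = -659
f: flip: (15,-1,11)→(11,1,15)
f: reduced (well bottom): (11,1,15) with a≤c, −a<b≤a
g: flip: (2595,1601,247)→(247,-1601,2595)
g: translate: b→-119 (≡-1601 mod 494), so (247,-1601,2595)→(247,-119,15)
g: flip: (247,-119,15)→(15,119,247)
g: translate: b→-1 (≡119 mod 30), so (15,119,247)→(15,-1,11)
g: flip: (15,-1,11)→(11,1,15)
g: reduced (well bottom): (11,1,15) with a≤c, −a<b≤a
reduced forms (11, 1, 15) vs (11, 1, 15) ⇒ equivalent

yes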